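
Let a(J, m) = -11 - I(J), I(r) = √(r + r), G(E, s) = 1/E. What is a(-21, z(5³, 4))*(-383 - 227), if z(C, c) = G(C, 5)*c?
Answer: 6710 + 610*I*√42 ≈ 6710.0 + 3953.3*I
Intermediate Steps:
I(r) = √2*√r (I(r) = √(2*r) = √2*√r)
z(C, c) = c/C
a(J, m) = -11 - √2*√J
a(-21, z(5³, 4))*(-383 - 227) = (-11 - √2*√(-21))*(-383 - 227) = (-11 - √2*I*√21)*(-610) = (-11 - I*√42)*(-610) = 6710 + 610*I*√42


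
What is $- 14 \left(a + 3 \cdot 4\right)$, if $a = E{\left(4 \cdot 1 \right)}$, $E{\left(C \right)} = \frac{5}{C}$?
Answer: $- \frac{371}{2} \approx -185.5$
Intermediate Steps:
$a = \frac{5}{4}$ ($a = \frac{5}{4 \cdot 1} = \frac{5}{4} \approx 1.25$)
$- 14 \left(a + 3 \cdot 4\right) = - 14 \left(\frac{5}{4} + 3 \cdot 4\right) = - 14 \left(\frac{5}{4} + 12\right) = \left(-14\right) \frac{53}{4} = - \frac{371}{2}$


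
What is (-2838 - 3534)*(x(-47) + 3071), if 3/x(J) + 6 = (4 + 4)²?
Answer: -567493506/29 ≈ -1.9569e+7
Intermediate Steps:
x(J) = 3/58 (x(J) = 3/(-6 + (4 + 4)²) = 3/(-6 + 8²) = 3/(-6 + 64) = 3/58)
(-2838 - 3534)*(x(-47) + 3071) = (-2838 - 3534)*(3/58 + 3071) = -6372*178121/58 = -567493506/29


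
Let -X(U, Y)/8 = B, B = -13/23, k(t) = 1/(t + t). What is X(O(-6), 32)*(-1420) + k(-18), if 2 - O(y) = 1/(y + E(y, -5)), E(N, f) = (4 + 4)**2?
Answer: -5316503/828 ≈ -6420.9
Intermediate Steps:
E(N, f) = 64 (E(N, f) = 8**2 = 64)
k(t) = 1/(2*t)
O(y) = 2 - 1/(64 + y) (O(y) = 2 - 1/(y + 64) = 2 - 1/(64 + y))
B = -13/23 (B = -13*1/23 = -13/23 ≈ -0.56522)
X(U, Y) = 104/23 (X(U, Y) = -8*(-13/23) = 104/23)
X(O(-6), 32)*(-1420) + k(-18) = (104/23)*(-1420) + (1/2)/(-18) = -147680/23 + (1/2)*(-1/18) = -147680/23 - 1/36 = -5316503/828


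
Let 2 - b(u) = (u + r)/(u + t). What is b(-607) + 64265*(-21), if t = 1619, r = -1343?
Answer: -682877903/506 ≈ -1.3496e+6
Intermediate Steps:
b(u) = 2 - (-1343 + u)/(1619 + u) (b(u) = 2 - (u - 1343)/(u + 1619) = 2 - (-1343 + u)/(1619 + u))
b(-607) + 64265*(-21) = (4581 - 607)/(1619 - 607) + 64265*(-21) = 3974/1012 - 1349565 = (1/1012)*3974 - 1349565 = 1987/506 - 1349565 = -682877903/506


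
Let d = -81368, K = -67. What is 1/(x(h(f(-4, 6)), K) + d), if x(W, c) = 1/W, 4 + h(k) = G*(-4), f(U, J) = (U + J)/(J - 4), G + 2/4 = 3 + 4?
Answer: -30/2441041 ≈ -1.2290e-5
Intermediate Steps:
G = 13/2 (G = -½ + (3 + 4) = -½ + 7 = 13/2 ≈ 6.5000)
f(U, J) = (J + U)/(-4 + J)
h(k) = -30 (h(k) = -4 + (13/2)*(-4) = -4 - 26 = -30)
1/(x(h(f(-4, 6)), K) + d) = 1/(1/(-30) - 81368) = 1/(-1/30 - 81368) = 1/(-2441041/30) = -30/2441041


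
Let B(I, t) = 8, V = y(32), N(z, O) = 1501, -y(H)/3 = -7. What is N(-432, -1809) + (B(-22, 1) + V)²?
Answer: 2342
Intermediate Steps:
y(H) = 21 (y(H) = -3*(-7) = 21)
V = 21
N(-432, -1809) + (B(-22, 1) + V)² = 1501 + (8 + 21)² = 1501 + 29² = 1501 + 841 = 2342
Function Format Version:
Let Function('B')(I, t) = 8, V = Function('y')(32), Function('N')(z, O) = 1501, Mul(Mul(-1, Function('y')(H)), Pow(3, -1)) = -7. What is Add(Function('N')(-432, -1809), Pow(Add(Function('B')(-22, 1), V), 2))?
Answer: 2342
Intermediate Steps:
Function('y')(H) = 21 (Function('y')(H) = Mul(-3, -7) = 21)
V = 21
Add(Function('N')(-432, -1809), Pow(Add(Function('B')(-22, 1), V), 2)) = Add(1501, Pow(Add(8, 21), 2)) = Add(1501, Pow(29, 2)) = Add(1501, 841) = 2342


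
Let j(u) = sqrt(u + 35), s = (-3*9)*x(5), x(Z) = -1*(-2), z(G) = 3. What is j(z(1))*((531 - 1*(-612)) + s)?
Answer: 1089*sqrt(38) ≈ 6713.0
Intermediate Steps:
x(Z) = 2
s = -54 (s = -3*9*2 = -27*2 = -54)
j(u) = sqrt(35 + u)
j(z(1))*((531 - 1*(-612)) + s) = sqrt(35 + 3)*((531 - 1*(-612)) - 54) = sqrt(38)*((531 + 612) - 54) = sqrt(38)*(1143 - 54) = sqrt(38)*1089 = 1089*sqrt(38)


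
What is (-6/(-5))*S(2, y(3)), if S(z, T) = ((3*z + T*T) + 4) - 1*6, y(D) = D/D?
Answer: 6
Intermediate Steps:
y(D) = 1
S(z, T) = -2 + T² + 3*z (S(z, T) = ((3*z + T²) + 4) - 6 = ((T² + 3*z) + 4) - 6 = (4 + T² + 3*z) - 6 = -2 + T² + 3*z)
(-6/(-5))*S(2, y(3)) = (-6/(-5))*(-2 + 1² + 3*2) = (-⅕*(-6))*(-2 + 1 + 6) = (6/5)*5 = 6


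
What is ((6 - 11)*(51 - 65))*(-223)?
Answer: -15610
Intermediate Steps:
((6 - 11)*(51 - 65))*(-223) = -5*(-14)*(-223) = 70*(-223) = -15610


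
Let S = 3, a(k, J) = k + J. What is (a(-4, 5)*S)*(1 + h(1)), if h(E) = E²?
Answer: 6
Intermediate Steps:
a(k, J) = J + k
(a(-4, 5)*S)*(1 + h(1)) = ((5 - 4)*3)*(1 + 1²) = (1*3)*(1 + 1) = 3*2 = 6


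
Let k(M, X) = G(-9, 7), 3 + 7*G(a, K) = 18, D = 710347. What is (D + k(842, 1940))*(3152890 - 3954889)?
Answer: -3987895115556/7 ≈ -5.6970e+11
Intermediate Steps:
G(a, K) = 15/7 (G(a, K) = -3/7 + (⅐)*18 = -3/7 + 18/7 = 15/7)
k(M, X) = 15/7
(D + k(842, 1940))*(3152890 - 3954889) = (710347 + 15/7)*(3152890 - 3954889) = (4972444/7)*(-801999) = -3987895115556/7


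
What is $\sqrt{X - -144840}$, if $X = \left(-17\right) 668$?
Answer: $2 \sqrt{33371} \approx 365.35$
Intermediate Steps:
$X = -11356$
$\sqrt{X - -144840} = \sqrt{-11356 - -144840} = \sqrt{-11356 + 144840} = \sqrt{133484} = 2 \sqrt{33371}$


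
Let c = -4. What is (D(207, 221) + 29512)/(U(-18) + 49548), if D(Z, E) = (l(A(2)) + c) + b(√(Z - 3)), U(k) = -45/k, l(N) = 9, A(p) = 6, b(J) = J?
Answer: 59034/99101 + 4*√51/99101 ≈ 0.59598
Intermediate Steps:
D(Z, E) = 5 + √(-3 + Z) (D(Z, E) = (9 - 4) + √(Z - 3) = 5 + √(-3 + Z))
(D(207, 221) + 29512)/(U(-18) + 49548) = ((5 + √(-3 + 207)) + 29512)/(-45/(-18) + 49548) = ((5 + √204) + 29512)/(-45*(-1/18) + 49548) = ((5 + 2*√51) + 29512)/(5/2 + 49548) = (29517 + 2*√51)/(99101/2) = (29517 + 2*√51)*(2/99101) = 59034/99101 + 4*√51/99101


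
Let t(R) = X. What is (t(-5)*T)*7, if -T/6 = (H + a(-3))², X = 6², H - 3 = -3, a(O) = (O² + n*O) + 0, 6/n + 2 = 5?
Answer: -13608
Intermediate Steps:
n = 2 (n = 6/(-2 + 5) = 6/3 = 6*(⅓) = 2)
a(O) = O² + 2*O (a(O) = (O² + 2*O) + 0 = O² + 2*O)
H = 0 (H = 3 - 3 = 0)
X = 36
t(R) = 36
T = -54 (T = -6*(0 - 3*(2 - 3))² = -6*(0 - 3*(-1))² = -6*(0 + 3)² = -6*3² = -6*9 = -54)
(t(-5)*T)*7 = (36*(-54))*7 = -1944*7 = -13608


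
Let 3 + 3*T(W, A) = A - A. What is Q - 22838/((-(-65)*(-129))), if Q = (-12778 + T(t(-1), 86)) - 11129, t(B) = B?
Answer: -200445742/8385 ≈ -23905.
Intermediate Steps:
T(W, A) = -1 (T(W, A) = -1 + (A - A)/3 = -1 + (⅓)*0 = -1 + 0 = -1)
Q = -23908 (Q = (-12778 - 1) - 11129 = -12779 - 11129 = -23908)
Q - 22838/((-(-65)*(-129))) = -23908 - 22838/((-(-65)*(-129))) = -23908 - 22838/((-1*8385)) = -23908 - 22838/(-8385) = -23908 - 22838*(-1/8385) = -23908 + 22838/8385 = -200445742/8385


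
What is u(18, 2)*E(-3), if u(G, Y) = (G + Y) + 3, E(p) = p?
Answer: -69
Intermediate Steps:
u(G, Y) = 3 + G + Y
u(18, 2)*E(-3) = (3 + 18 + 2)*(-3) = 23*(-3) = -69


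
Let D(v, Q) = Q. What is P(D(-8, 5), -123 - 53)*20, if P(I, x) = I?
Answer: 100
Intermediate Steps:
P(D(-8, 5), -123 - 53)*20 = 5*20 = 100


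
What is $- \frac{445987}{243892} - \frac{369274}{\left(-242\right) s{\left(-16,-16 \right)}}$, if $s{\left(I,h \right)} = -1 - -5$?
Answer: $\frac{509268517}{1341406} \approx 379.65$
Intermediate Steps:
$s{\left(I,h \right)} = 4$ ($s{\left(I,h \right)} = -1 + 5 = 4$)
$- \frac{445987}{243892} - \frac{369274}{\left(-242\right) s{\left(-16,-16 \right)}} = - \frac{445987}{243892} - \frac{369274}{\left(-242\right) 4} = \left(-445987\right) \frac{1}{243892} - \frac{369274}{-968} = - \frac{445987}{243892} - - \frac{184637}{484} = - \frac{445987}{243892} + \frac{184637}{484} = \frac{509268517}{1341406}$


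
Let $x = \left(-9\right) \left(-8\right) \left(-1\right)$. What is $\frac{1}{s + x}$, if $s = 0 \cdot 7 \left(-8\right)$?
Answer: $- \frac{1}{72} \approx -0.013889$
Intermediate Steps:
$x = -72$ ($x = 72 \left(-1\right) = -72$)
$s = 0$ ($s = 0 \left(-8\right) = 0$)
$\frac{1}{s + x} = \frac{1}{0 - 72} = \frac{1}{-72} = - \frac{1}{72}$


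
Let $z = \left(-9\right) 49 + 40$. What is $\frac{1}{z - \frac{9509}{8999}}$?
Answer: $- \frac{8999}{3618108} \approx -0.0024872$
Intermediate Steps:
$z = -401$ ($z = -441 + 40 = -401$)
$\frac{1}{z - \frac{9509}{8999}} = \frac{1}{-401 - \frac{9509}{8999}} = \frac{1}{- \frac{3618108}{8999}} = - \frac{8999}{3618108}$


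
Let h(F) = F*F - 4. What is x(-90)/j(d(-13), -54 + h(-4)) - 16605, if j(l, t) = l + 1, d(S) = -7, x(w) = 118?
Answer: -49874/3 ≈ -16625.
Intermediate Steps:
h(F) = -4 + F² (h(F) = F² - 4 = -4 + F²)
j(l, t) = 1 + l
x(-90)/j(d(-13), -54 + h(-4)) - 16605 = 118/(1 - 7) - 16605 = 118/(-6) - 16605 = 118*(-⅙) - 16605 = -59/3 - 16605 = -49874/3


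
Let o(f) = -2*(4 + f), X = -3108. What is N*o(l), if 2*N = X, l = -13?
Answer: -27972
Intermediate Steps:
N = -1554 (N = (½)*(-3108) = -1554)
o(f) = -8 - 2*f
N*o(l) = -1554*(-8 - 2*(-13)) = -1554*(-8 + 26) = -1554*18 = -27972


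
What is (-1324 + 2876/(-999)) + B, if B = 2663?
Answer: 1334785/999 ≈ 1336.1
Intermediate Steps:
(-1324 + 2876/(-999)) + B = (-1324 + 2876/(-999)) + 2663 = (-1324 + 2876*(-1/999)) + 2663 = (-1324 - 2876/999) + 2663 = -1325552/999 + 2663 = 1334785/999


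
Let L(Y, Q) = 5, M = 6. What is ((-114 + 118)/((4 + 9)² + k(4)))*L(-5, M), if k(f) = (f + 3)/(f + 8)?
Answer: 48/407 ≈ 0.11794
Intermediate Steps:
k(f) = (3 + f)/(8 + f)
((-114 + 118)/((4 + 9)² + k(4)))*L(-5, M) = ((-114 + 118)/((4 + 9)² + (3 + 4)/(8 + 4)))*5 = (4/(13² + 7/12))*5 = (4/(169 + (1/12)*7))*5 = (4/(169 + 7/12))*5 = (4/(2035/12))*5 = (4*(12/2035))*5 = (48/2035)*5 = 48/407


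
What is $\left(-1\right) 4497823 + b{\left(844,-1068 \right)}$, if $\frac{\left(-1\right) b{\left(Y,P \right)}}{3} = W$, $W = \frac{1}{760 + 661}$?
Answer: $- \frac{6391406486}{1421} \approx -4.4978 \cdot 10^{6}$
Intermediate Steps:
$W = \frac{1}{1421} \approx 0.00070373$
$b{\left(Y,P \right)} = - \frac{3}{1421}$ ($b{\left(Y,P \right)} = \left(-3\right) \frac{1}{1421} = - \frac{3}{1421}$)
$\left(-1\right) 4497823 + b{\left(844,-1068 \right)} = \left(-1\right) 4497823 - \frac{3}{1421} = -4497823 - \frac{3}{1421} = - \frac{6391406486}{1421}$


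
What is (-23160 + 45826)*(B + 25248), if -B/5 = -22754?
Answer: 3150981988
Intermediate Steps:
B = 113770 (B = -5*(-22754) = 113770)
(-23160 + 45826)*(B + 25248) = (-23160 + 45826)*(113770 + 25248) = 22666*139018 = 3150981988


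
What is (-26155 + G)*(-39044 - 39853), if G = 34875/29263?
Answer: 4644841723410/2251 ≈ 2.0635e+9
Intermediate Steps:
G = 34875/29263 (G = 34875*(1/29263) = 34875/29263 ≈ 1.1918)
(-26155 + G)*(-39044 - 39853) = (-26155 + 34875/29263)*(-39044 - 39853) = -765338890/29263*(-78897) = 4644841723410/2251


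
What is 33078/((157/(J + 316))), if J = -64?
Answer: 8335656/157 ≈ 53093.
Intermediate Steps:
33078/((157/(J + 316))) = 33078/((157/(-64 + 316))) = 33078/((157/252)) = 33078/(((1/252)*157)) = 33078/(157/252) = 33078*(252/157) = 8335656/157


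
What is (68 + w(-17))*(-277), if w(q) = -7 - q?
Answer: -21606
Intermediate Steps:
(68 + w(-17))*(-277) = (68 + (-7 - 1*(-17)))*(-277) = (68 + (-7 + 17))*(-277) = (68 + 10)*(-277) = 78*(-277) = -21606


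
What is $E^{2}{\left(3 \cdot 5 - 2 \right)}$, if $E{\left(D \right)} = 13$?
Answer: $169$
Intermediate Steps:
$E^{2}{\left(3 \cdot 5 - 2 \right)} = 13^{2} = 169$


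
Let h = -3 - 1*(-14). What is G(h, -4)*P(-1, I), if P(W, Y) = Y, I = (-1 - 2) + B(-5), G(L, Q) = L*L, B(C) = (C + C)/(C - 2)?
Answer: -1331/7 ≈ -190.14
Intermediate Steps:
B(C) = 2*C/(-2 + C) (B(C) = (2*C)/(-2 + C) = 2*C/(-2 + C))
h = 11 (h = -3 + 14 = 11)
G(L, Q) = L²
I = -11/7 (I = (-1 - 2) + 2*(-5)/(-2 - 5) = -3 + 2*(-5)/(-7) = -3 + 2*(-5)*(-⅐) = -3 + 10/7 = -11/7 ≈ -1.5714)
G(h, -4)*P(-1, I) = 11²*(-11/7) = 121*(-11/7) = -1331/7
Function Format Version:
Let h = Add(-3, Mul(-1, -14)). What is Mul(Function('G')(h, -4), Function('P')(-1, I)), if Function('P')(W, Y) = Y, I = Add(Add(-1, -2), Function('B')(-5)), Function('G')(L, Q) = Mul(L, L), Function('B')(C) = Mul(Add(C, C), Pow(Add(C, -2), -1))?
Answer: Rational(-1331, 7) ≈ -190.14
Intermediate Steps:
Function('B')(C) = Mul(2, C, Pow(Add(-2, C), -1)) (Function('B')(C) = Mul(Mul(2, C), Pow(Add(-2, C), -1)) = Mul(2, C, Pow(Add(-2, C), -1)))
h = 11 (h = Add(-3, 14) = 11)
Function('G')(L, Q) = Pow(L, 2)
I = Rational(-11, 7) (I = Add(Add(-1, -2), Mul(2, -5, Pow(Add(-2, -5), -1))) = Add(-3, Mul(2, -5, Pow(-7, -1))) = Add(-3, Mul(2, -5, Rational(-1, 7))) = Add(-3, Rational(10, 7)) = Rational(-11, 7) ≈ -1.5714)
Mul(Function('G')(h, -4), Function('P')(-1, I)) = Mul(Pow(11, 2), Rational(-11, 7)) = Mul(121, Rational(-11, 7)) = Rational(-1331, 7)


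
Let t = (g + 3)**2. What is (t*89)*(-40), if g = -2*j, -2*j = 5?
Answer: -227840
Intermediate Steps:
j = -5/2 (j = -1/2*5 = -5/2 ≈ -2.5000)
g = 5 (g = -2*(-5/2) = 5)
t = 64 (t = (5 + 3)**2 = 8**2 = 64)
(t*89)*(-40) = (64*89)*(-40) = 5696*(-40) = -227840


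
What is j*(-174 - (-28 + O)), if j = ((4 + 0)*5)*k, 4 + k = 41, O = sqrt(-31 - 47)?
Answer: -108040 - 740*I*sqrt(78) ≈ -1.0804e+5 - 6535.5*I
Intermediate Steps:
O = I*sqrt(78) (O = sqrt(-78) = I*sqrt(78) ≈ 8.8318*I)
k = 37 (k = -4 + 41 = 37)
j = 740 (j = ((4 + 0)*5)*37 = (4*5)*37 = 20*37 = 740)
j*(-174 - (-28 + O)) = 740*(-174 - (-28 + I*sqrt(78))) = 740*(-174 + (28 - I*sqrt(78))) = 740*(-146 - I*sqrt(78)) = -108040 - 740*I*sqrt(78)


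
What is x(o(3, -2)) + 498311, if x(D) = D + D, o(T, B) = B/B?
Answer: 498313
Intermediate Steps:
o(T, B) = 1
x(D) = 2*D
x(o(3, -2)) + 498311 = 2*1 + 498311 = 2 + 498311 = 498313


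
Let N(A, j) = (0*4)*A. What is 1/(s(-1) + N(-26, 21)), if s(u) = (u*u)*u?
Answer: -1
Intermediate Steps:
N(A, j) = 0 (N(A, j) = 0*A = 0)
s(u) = u**3 (s(u) = u**2*u = u**3)
1/(s(-1) + N(-26, 21)) = 1/((-1)**3 + 0) = 1/(-1 + 0) = 1/(-1) = -1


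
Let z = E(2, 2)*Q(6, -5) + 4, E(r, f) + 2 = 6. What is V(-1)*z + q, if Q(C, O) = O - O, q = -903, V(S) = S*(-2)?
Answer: -895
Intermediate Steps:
E(r, f) = 4 (E(r, f) = -2 + 6 = 4)
V(S) = -2*S
Q(C, O) = 0
z = 4 (z = 4*0 + 4 = 0 + 4 = 4)
V(-1)*z + q = -2*(-1)*4 - 903 = 2*4 - 903 = 8 - 903 = -895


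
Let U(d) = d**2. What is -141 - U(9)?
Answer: -222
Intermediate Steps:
-141 - U(9) = -141 - 1*9**2 = -141 - 1*81 = -141 - 81 = -222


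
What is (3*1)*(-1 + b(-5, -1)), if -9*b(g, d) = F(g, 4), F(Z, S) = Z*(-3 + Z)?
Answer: -49/3 ≈ -16.333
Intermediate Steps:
b(g, d) = -g*(-3 + g)/9
(3*1)*(-1 + b(-5, -1)) = (3*1)*(-1 + (⅑)*(-5)*(3 - 1*(-5))) = 3*(-1 + (⅑)*(-5)*(3 + 5)) = 3*(-1 + (⅑)*(-5)*8) = 3*(-1 - 40/9) = 3*(-49/9) = -49/3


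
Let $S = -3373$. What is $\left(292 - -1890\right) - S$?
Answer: $5555$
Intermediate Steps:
$\left(292 - -1890\right) - S = \left(292 - -1890\right) - -3373 = \left(292 + 1890\right) + 3373 = 2182 + 3373 = 5555$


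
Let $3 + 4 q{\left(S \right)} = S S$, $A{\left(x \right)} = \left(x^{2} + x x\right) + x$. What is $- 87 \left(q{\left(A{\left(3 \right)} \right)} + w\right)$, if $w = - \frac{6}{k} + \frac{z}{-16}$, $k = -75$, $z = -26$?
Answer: $- \frac{1934967}{200} \approx -9674.8$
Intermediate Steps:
$A{\left(x \right)} = x + 2 x^{2}$ ($A{\left(x \right)} = \left(x^{2} + x^{2}\right) + x = 2 x^{2} + x = x + 2 x^{2}$)
$w = \frac{341}{200}$ ($w = - \frac{6}{-75} - \frac{26}{-16} = \left(-6\right) \left(- \frac{1}{75}\right) - - \frac{13}{8} = \frac{2}{25} + \frac{13}{8} = \frac{341}{200} \approx 1.705$)
$q{\left(S \right)} = - \frac{3}{4} + \frac{S^{2}}{4}$ ($q{\left(S \right)} = - \frac{3}{4} + \frac{S S}{4} = - \frac{3}{4} + \frac{S^{2}}{4}$)
$- 87 \left(q{\left(A{\left(3 \right)} \right)} + w\right) = - 87 \left(\left(- \frac{3}{4} + \frac{\left(3 \left(1 + 2 \cdot 3\right)\right)^{2}}{4}\right) + \frac{341}{200}\right) = - 87 \left(\left(- \frac{3}{4} + \frac{\left(3 \left(1 + 6\right)\right)^{2}}{4}\right) + \frac{341}{200}\right) = - 87 \left(\left(- \frac{3}{4} + \frac{\left(3 \cdot 7\right)^{2}}{4}\right) + \frac{341}{200}\right) = - 87 \left(\left(- \frac{3}{4} + \frac{21^{2}}{4}\right) + \frac{341}{200}\right) = - 87 \left(\left(- \frac{3}{4} + \frac{1}{4} \cdot 441\right) + \frac{341}{200}\right) = - 87 \left(\left(- \frac{3}{4} + \frac{441}{4}\right) + \frac{341}{200}\right) = - 87 \left(\frac{219}{2} + \frac{341}{200}\right) = \left(-87\right) \frac{22241}{200} = - \frac{1934967}{200}$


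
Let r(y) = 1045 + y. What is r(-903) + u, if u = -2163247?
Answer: -2163105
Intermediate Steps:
r(-903) + u = (1045 - 903) - 2163247 = 142 - 2163247 = -2163105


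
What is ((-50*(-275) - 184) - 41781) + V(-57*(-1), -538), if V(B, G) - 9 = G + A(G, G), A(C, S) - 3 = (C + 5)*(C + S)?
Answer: 544767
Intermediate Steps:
A(C, S) = 3 + (5 + C)*(C + S) (A(C, S) = 3 + (C + 5)*(C + S) = 3 + (5 + C)*(C + S))
V(B, G) = 12 + 2*G**2 + 11*G (V(B, G) = 9 + (G + (3 + G**2 + 5*G + 5*G + G*G)) = 9 + (G + (3 + G**2 + 5*G + 5*G + G**2)) = 9 + (G + (3 + 2*G**2 + 10*G)) = 9 + (3 + 2*G**2 + 11*G) = 12 + 2*G**2 + 11*G)
((-50*(-275) - 184) - 41781) + V(-57*(-1), -538) = ((-50*(-275) - 184) - 41781) + (12 + 2*(-538)**2 + 11*(-538)) = ((13750 - 184) - 41781) + (12 + 2*289444 - 5918) = (13566 - 41781) + (12 + 578888 - 5918) = -28215 + 572982 = 544767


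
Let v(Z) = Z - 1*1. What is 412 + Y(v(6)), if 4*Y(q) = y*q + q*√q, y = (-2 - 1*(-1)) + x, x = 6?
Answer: 1673/4 + 5*√5/4 ≈ 421.04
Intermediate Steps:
v(Z) = -1 + Z (v(Z) = Z - 1 = -1 + Z)
y = 5 (y = (-2 - 1*(-1)) + 6 = (-2 + 1) + 6 = -1 + 6 = 5)
Y(q) = q^(3/2)/4 + 5*q/4 (Y(q) = (5*q + q*√q)/4 = (5*q + q^(3/2))/4 = (q^(3/2) + 5*q)/4 = q^(3/2)/4 + 5*q/4)
412 + Y(v(6)) = 412 + ((-1 + 6)^(3/2)/4 + 5*(-1 + 6)/4) = 412 + (5^(3/2)/4 + (5/4)*5) = 412 + ((5*√5)/4 + 25/4) = 412 + (5*√5/4 + 25/4) = 412 + (25/4 + 5*√5/4) = 1673/4 + 5*√5/4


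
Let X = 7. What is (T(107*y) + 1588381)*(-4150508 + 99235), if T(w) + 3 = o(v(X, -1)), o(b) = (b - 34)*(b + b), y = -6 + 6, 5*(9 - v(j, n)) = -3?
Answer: -160826374120474/25 ≈ -6.4331e+12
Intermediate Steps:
v(j, n) = 48/5 (v(j, n) = 9 - 1/5*(-3) = 9 + 3/5 = 48/5)
y = 0
o(b) = 2*b*(-34 + b) (o(b) = (-34 + b)*(2*b) = 2*b*(-34 + b))
T(w) = -11787/25 (T(w) = -3 + 2*(48/5)*(-34 + 48/5) = -3 + 2*(48/5)*(-122/5) = -3 - 11712/25 = -11787/25)
(T(107*y) + 1588381)*(-4150508 + 99235) = (-11787/25 + 1588381)*(-4150508 + 99235) = (39697738/25)*(-4051273) = -160826374120474/25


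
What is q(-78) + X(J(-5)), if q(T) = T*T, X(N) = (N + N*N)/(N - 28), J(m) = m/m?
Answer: 164266/27 ≈ 6083.9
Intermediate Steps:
J(m) = 1
X(N) = (N + N²)/(-28 + N)
q(T) = T²
q(-78) + X(J(-5)) = (-78)² + 1*(1 + 1)/(-28 + 1) = 6084 + 1*2/(-27) = 6084 + 1*(-1/27)*2 = 6084 - 2/27 = 164266/27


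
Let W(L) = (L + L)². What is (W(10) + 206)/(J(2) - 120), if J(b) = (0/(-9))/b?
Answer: -101/20 ≈ -5.0500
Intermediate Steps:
W(L) = 4*L² (W(L) = (2*L)² = 4*L²)
J(b) = 0 (J(b) = (0*(-⅑))/b = 0/b = 0)
(W(10) + 206)/(J(2) - 120) = (4*10² + 206)/(0 - 120) = (4*100 + 206)/(-120) = (400 + 206)*(-1/120) = 606*(-1/120) = -101/20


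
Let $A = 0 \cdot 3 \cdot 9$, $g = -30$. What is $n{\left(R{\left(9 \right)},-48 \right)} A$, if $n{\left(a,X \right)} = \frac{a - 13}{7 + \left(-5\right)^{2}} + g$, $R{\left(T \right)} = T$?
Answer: $0$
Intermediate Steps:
$n{\left(a,X \right)} = - \frac{973}{32} + \frac{a}{32}$ ($n{\left(a,X \right)} = \frac{a - 13}{7 + \left(-5\right)^{2}} - 30 = \frac{-13 + a}{7 + 25} - 30 = \frac{-13 + a}{32} - 30 = \left(-13 + a\right) \frac{1}{32} - 30 = \left(- \frac{13}{32} + \frac{a}{32}\right) - 30 = - \frac{973}{32} + \frac{a}{32}$)
$A = 0$ ($A = 0 \cdot 9 = 0$)
$n{\left(R{\left(9 \right)},-48 \right)} A = \left(- \frac{973}{32} + \frac{1}{32} \cdot 9\right) 0 = \left(- \frac{973}{32} + \frac{9}{32}\right) 0 = \left(- \frac{241}{8}\right) 0 = 0$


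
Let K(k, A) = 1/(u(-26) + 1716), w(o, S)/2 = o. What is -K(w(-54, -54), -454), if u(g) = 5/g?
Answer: -26/44611 ≈ -0.00058282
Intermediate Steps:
w(o, S) = 2*o
K(k, A) = 26/44611 (K(k, A) = 1/(5/(-26) + 1716) = 1/(5*(-1/26) + 1716) = 1/(-5/26 + 1716) = 1/(44611/26) = 26/44611)
-K(w(-54, -54), -454) = -1*26/44611 = -26/44611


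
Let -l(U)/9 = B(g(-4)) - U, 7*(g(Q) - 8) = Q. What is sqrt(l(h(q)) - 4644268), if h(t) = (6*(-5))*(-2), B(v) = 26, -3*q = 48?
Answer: I*sqrt(4643962) ≈ 2155.0*I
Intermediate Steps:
q = -16 (q = -1/3*48 = -16)
g(Q) = 8 + Q/7
h(t) = 60 (h(t) = -30*(-2) = 60)
l(U) = -234 + 9*U (l(U) = -9*(26 - U) = -234 + 9*U)
sqrt(l(h(q)) - 4644268) = sqrt((-234 + 9*60) - 4644268) = sqrt((-234 + 540) - 4644268) = sqrt(306 - 4644268) = sqrt(-4643962) = I*sqrt(4643962)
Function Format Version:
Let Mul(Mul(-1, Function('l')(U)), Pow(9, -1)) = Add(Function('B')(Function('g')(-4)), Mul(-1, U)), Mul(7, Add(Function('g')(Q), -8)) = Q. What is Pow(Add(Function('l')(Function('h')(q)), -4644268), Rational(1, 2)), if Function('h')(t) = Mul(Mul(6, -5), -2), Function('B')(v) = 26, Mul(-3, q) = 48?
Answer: Mul(I, Pow(4643962, Rational(1, 2))) ≈ Mul(2155.0, I)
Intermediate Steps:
q = -16 (q = Mul(Rational(-1, 3), 48) = -16)
Function('g')(Q) = Add(8, Mul(Rational(1, 7), Q))
Function('h')(t) = 60 (Function('h')(t) = Mul(-30, -2) = 60)
Function('l')(U) = Add(-234, Mul(9, U)) (Function('l')(U) = Mul(-9, Add(26, Mul(-1, U))) = Add(-234, Mul(9, U)))
Pow(Add(Function('l')(Function('h')(q)), -4644268), Rational(1, 2)) = Pow(Add(Add(-234, Mul(9, 60)), -4644268), Rational(1, 2)) = Pow(Add(Add(-234, 540), -4644268), Rational(1, 2)) = Pow(Add(306, -4644268), Rational(1, 2)) = Pow(-4643962, Rational(1, 2)) = Mul(I, Pow(4643962, Rational(1, 2)))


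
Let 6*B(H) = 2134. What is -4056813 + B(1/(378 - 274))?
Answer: -12169372/3 ≈ -4.0565e+6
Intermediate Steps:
B(H) = 1067/3 (B(H) = (⅙)*2134 = 1067/3)
-4056813 + B(1/(378 - 274)) = -4056813 + 1067/3 = -12169372/3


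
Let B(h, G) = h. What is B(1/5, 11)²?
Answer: 1/25 ≈ 0.040000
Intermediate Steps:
B(1/5, 11)² = (1/5)² = (⅕)² = 1/25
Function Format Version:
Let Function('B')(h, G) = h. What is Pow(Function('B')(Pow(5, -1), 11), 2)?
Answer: Rational(1, 25) ≈ 0.040000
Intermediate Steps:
Pow(Function('B')(Pow(5, -1), 11), 2) = Pow(Pow(5, -1), 2) = Pow(Rational(1, 5), 2) = Rational(1, 25)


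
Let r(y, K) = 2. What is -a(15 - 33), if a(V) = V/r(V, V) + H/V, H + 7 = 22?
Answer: 59/6 ≈ 9.8333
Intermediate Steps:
H = 15 (H = -7 + 22 = 15)
a(V) = V/2 + 15/V
-a(15 - 33) = -((15 - 33)/2 + 15/(15 - 33)) = -((½)*(-18) + 15/(-18)) = -(-9 + 15*(-1/18)) = -(-9 - ⅚) = -1*(-59/6) = 59/6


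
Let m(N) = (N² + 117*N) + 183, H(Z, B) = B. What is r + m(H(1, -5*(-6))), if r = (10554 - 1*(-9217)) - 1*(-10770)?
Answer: 35134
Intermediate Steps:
m(N) = 183 + N² + 117*N
r = 30541 (r = (10554 + 9217) + 10770 = 19771 + 10770 = 30541)
r + m(H(1, -5*(-6))) = 30541 + (183 + (-5*(-6))² + 117*(-5*(-6))) = 30541 + (183 + 30² + 117*30) = 30541 + (183 + 900 + 3510) = 30541 + 4593 = 35134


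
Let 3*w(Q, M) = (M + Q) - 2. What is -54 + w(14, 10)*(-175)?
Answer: -4012/3 ≈ -1337.3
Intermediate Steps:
w(Q, M) = -2/3 + M/3 + Q/3 (w(Q, M) = ((M + Q) - 2)/3 = (-2 + M + Q)/3 = -2/3 + M/3 + Q/3)
-54 + w(14, 10)*(-175) = -54 + (-2/3 + (1/3)*10 + (1/3)*14)*(-175) = -54 + (-2/3 + 10/3 + 14/3)*(-175) = -54 + (22/3)*(-175) = -54 - 3850/3 = -4012/3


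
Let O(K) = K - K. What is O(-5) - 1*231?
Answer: -231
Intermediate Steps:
O(K) = 0
O(-5) - 1*231 = 0 - 1*231 = 0 - 231 = -231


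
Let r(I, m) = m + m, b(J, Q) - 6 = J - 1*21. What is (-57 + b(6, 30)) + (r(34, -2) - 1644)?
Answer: -1714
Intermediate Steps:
b(J, Q) = -15 + J (b(J, Q) = 6 + (J - 1*21) = 6 + (J - 21) = 6 + (-21 + J) = -15 + J)
r(I, m) = 2*m
(-57 + b(6, 30)) + (r(34, -2) - 1644) = (-57 + (-15 + 6)) + (2*(-2) - 1644) = (-57 - 9) + (-4 - 1644) = -66 - 1648 = -1714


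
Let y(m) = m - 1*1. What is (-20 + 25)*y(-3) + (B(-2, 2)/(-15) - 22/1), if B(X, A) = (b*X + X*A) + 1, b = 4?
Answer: -619/15 ≈ -41.267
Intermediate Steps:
B(X, A) = 1 + 4*X + A*X (B(X, A) = (4*X + X*A) + 1 = (4*X + A*X) + 1 = 1 + 4*X + A*X)
y(m) = -1 + m (y(m) = m - 1 = -1 + m)
(-20 + 25)*y(-3) + (B(-2, 2)/(-15) - 22/1) = (-20 + 25)*(-1 - 3) + ((1 + 4*(-2) + 2*(-2))/(-15) - 22/1) = 5*(-4) + ((1 - 8 - 4)*(-1/15) - 22*1) = -20 + (-11*(-1/15) - 22) = -20 + (11/15 - 22) = -20 - 319/15 = -619/15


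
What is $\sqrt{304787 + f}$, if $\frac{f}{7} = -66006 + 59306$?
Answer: $7 \sqrt{5263} \approx 507.83$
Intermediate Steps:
$f = -46900$ ($f = 7 \left(-66006 + 59306\right) = 7 \left(-6700\right) = -46900$)
$\sqrt{304787 + f} = \sqrt{304787 - 46900} = \sqrt{257887} = 7 \sqrt{5263}$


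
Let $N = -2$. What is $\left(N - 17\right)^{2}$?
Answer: $361$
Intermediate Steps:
$\left(N - 17\right)^{2} = \left(-2 - 17\right)^{2} = \left(-19\right)^{2} = 361$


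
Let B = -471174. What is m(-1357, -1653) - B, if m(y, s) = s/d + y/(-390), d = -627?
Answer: 2021362697/4290 ≈ 4.7118e+5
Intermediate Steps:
m(y, s) = -y/390 - s/627 (m(y, s) = s/(-627) + y/(-390) = s*(-1/627) + y*(-1/390) = -s/627 - y/390 = -y/390 - s/627)
m(-1357, -1653) - B = (-1/390*(-1357) - 1/627*(-1653)) - 1*(-471174) = (1357/390 + 29/11) + 471174 = 26237/4290 + 471174 = 2021362697/4290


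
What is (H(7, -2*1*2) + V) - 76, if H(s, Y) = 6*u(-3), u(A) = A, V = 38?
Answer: -56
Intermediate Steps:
H(s, Y) = -18 (H(s, Y) = 6*(-3) = -18)
(H(7, -2*1*2) + V) - 76 = (-18 + 38) - 76 = 20 - 76 = -56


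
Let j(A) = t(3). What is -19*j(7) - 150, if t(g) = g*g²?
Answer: -663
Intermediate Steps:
t(g) = g³
j(A) = 27 (j(A) = 3³ = 27)
-19*j(7) - 150 = -19*27 - 150 = -513 - 150 = -663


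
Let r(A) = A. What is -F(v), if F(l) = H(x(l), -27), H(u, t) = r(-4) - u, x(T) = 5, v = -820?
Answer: 9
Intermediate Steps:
H(u, t) = -4 - u
F(l) = -9 (F(l) = -4 - 1*5 = -4 - 5 = -9)
-F(v) = -1*(-9) = 9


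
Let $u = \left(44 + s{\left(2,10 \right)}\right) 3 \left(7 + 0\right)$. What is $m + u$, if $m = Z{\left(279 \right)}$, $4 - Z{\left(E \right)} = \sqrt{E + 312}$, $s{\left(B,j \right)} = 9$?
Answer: $1117 - \sqrt{591} \approx 1092.7$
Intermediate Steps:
$Z{\left(E \right)} = 4 - \sqrt{312 + E}$ ($Z{\left(E \right)} = 4 - \sqrt{E + 312} = 4 - \sqrt{312 + E}$)
$m = 4 - \sqrt{591}$ ($m = 4 - \sqrt{312 + 279} = 4 - \sqrt{591} \approx -20.31$)
$u = 1113$ ($u = \left(44 + 9\right) 3 \left(7 + 0\right) = 53 \cdot 3 \cdot 7 = 53 \cdot 21 = 1113$)
$m + u = \left(4 - \sqrt{591}\right) + 1113 = 1117 - \sqrt{591}$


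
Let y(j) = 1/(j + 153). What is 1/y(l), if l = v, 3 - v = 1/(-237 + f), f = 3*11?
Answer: 31825/204 ≈ 156.00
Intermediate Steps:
f = 33
v = 613/204 (v = 3 - 1/(-237 + 33) = 3 - 1/(-204) = 3 - 1*(-1/204) = 3 + 1/204 = 613/204 ≈ 3.0049)
l = 613/204 ≈ 3.0049
y(j) = 1/(153 + j)
1/y(l) = 1/(1/(153 + 613/204)) = 1/(1/(31825/204)) = 1/(204/31825) = 31825/204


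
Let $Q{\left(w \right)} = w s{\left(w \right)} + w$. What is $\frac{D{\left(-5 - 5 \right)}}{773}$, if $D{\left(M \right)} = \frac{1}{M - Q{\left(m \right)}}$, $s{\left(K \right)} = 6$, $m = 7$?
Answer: $- \frac{1}{45607} \approx -2.1926 \cdot 10^{-5}$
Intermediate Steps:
$Q{\left(w \right)} = 7 w$ ($Q{\left(w \right)} = w 6 + w = 6 w + w = 7 w$)
$D{\left(M \right)} = \frac{1}{-49 + M}$ ($D{\left(M \right)} = \frac{1}{M - 7 \cdot 7} = \frac{1}{M - 49} = \frac{1}{-49 + M}$)
$\frac{D{\left(-5 - 5 \right)}}{773} = \frac{1}{\left(-49 - 10\right) 773} = \frac{1}{-49 - 10} \cdot \frac{1}{773} = \frac{1}{-59} \cdot \frac{1}{773} = \left(- \frac{1}{59}\right) \frac{1}{773} = - \frac{1}{45607}$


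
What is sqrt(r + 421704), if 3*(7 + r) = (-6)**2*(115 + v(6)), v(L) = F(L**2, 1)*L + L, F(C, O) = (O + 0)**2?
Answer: sqrt(423221) ≈ 650.55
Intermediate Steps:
F(C, O) = O**2
v(L) = 2*L (v(L) = 1**2*L + L = 1*L + L = L + L = 2*L)
r = 1517 (r = -7 + ((-6)**2*(115 + 2*6))/3 = -7 + (36*(115 + 12))/3 = -7 + (36*127)/3 = -7 + (1/3)*4572 = -7 + 1524 = 1517)
sqrt(r + 421704) = sqrt(1517 + 421704) = sqrt(423221)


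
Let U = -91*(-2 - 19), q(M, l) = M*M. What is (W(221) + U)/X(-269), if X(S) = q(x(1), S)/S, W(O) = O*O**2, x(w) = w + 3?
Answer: -726015667/4 ≈ -1.8150e+8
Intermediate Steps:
x(w) = 3 + w
W(O) = O**3
q(M, l) = M**2
X(S) = 16/S (X(S) = (3 + 1)**2/S = 4**2/S = 16/S)
U = 1911 (U = -91*(-21) = 1911)
(W(221) + U)/X(-269) = (221**3 + 1911)/((16/(-269))) = (10793861 + 1911)/((16*(-1/269))) = 10795772/(-16/269) = 10795772*(-269/16) = -726015667/4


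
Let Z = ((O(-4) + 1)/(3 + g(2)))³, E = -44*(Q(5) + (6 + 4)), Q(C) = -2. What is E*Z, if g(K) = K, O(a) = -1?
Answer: 0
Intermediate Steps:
E = -352 (E = -44*(-2 + (6 + 4)) = -44*(-2 + 10) = -44*8 = -352)
Z = 0 (Z = ((-1 + 1)/(3 + 2))³ = (0/5)³ = (0*(⅕))³ = 0³ = 0)
E*Z = -352*0 = 0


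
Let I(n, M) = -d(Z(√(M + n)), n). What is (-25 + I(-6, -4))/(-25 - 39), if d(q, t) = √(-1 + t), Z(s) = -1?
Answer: 25/64 + I*√7/64 ≈ 0.39063 + 0.04134*I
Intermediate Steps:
I(n, M) = -√(-1 + n)
(-25 + I(-6, -4))/(-25 - 39) = (-25 - √(-1 - 6))/(-25 - 39) = (-25 - √(-7))/(-64) = (-25 - I*√7)*(-1/64) = 25/64 + I*√7/64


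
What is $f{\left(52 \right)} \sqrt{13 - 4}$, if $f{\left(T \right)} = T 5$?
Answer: $780$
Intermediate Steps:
$f{\left(T \right)} = 5 T$
$f{\left(52 \right)} \sqrt{13 - 4} = 5 \cdot 52 \sqrt{13 - 4} = 260 \sqrt{9} = 260 \cdot 3 = 780$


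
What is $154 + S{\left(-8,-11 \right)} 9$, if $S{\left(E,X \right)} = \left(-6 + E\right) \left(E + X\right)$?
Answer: $2548$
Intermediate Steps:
$154 + S{\left(-8,-11 \right)} 9 = 154 + \left(\left(-8\right)^{2} - -48 - -66 - -88\right) 9 = 154 + \left(64 + 48 + 66 + 88\right) 9 = 154 + 266 \cdot 9 = 154 + 2394 = 2548$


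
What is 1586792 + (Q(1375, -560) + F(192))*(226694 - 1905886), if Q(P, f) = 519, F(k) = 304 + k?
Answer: -1702793088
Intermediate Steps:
1586792 + (Q(1375, -560) + F(192))*(226694 - 1905886) = 1586792 + (519 + (304 + 192))*(226694 - 1905886) = 1586792 + (519 + 496)*(-1679192) = 1586792 + 1015*(-1679192) = 1586792 - 1704379880 = -1702793088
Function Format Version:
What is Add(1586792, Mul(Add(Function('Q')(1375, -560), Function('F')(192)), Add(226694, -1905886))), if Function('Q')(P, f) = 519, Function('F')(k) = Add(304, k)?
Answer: -1702793088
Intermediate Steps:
Add(1586792, Mul(Add(Function('Q')(1375, -560), Function('F')(192)), Add(226694, -1905886))) = Add(1586792, Mul(Add(519, Add(304, 192)), Add(226694, -1905886))) = Add(1586792, Mul(Add(519, 496), -1679192)) = Add(1586792, Mul(1015, -1679192)) = Add(1586792, -1704379880) = -1702793088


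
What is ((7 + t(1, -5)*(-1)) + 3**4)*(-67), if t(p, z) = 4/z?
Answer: -29748/5 ≈ -5949.6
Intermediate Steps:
((7 + t(1, -5)*(-1)) + 3**4)*(-67) = ((7 + (4/(-5))*(-1)) + 3**4)*(-67) = ((7 + (4*(-1/5))*(-1)) + 81)*(-67) = ((7 - 4/5*(-1)) + 81)*(-67) = ((7 + 4/5) + 81)*(-67) = (39/5 + 81)*(-67) = (444/5)*(-67) = -29748/5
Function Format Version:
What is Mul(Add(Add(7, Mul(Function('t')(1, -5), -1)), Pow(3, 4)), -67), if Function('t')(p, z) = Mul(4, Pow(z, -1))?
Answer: Rational(-29748, 5) ≈ -5949.6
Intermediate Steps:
Mul(Add(Add(7, Mul(Function('t')(1, -5), -1)), Pow(3, 4)), -67) = Mul(Add(Add(7, Mul(Mul(4, Pow(-5, -1)), -1)), Pow(3, 4)), -67) = Mul(Add(Add(7, Mul(Mul(4, Rational(-1, 5)), -1)), 81), -67) = Mul(Add(Add(7, Mul(Rational(-4, 5), -1)), 81), -67) = Mul(Add(Add(7, Rational(4, 5)), 81), -67) = Mul(Add(Rational(39, 5), 81), -67) = Mul(Rational(444, 5), -67) = Rational(-29748, 5)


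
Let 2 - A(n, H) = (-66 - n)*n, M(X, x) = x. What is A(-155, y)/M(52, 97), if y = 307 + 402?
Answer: 13797/97 ≈ 142.24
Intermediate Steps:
y = 709
A(n, H) = 2 - n*(-66 - n) (A(n, H) = 2 - (-66 - n)*n = 2 - n*(-66 - n))
A(-155, y)/M(52, 97) = (2 + (-155)² + 66*(-155))/97 = (2 + 24025 - 10230)*(1/97) = 13797*(1/97) = 13797/97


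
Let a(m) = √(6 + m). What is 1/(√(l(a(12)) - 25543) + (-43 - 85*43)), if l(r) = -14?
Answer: -3698/13700761 - I*√25557/13700761 ≈ -0.00026991 - 1.1668e-5*I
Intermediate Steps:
1/(√(l(a(12)) - 25543) + (-43 - 85*43)) = 1/(√(-14 - 25543) + (-43 - 85*43)) = 1/(√(-25557) + (-43 - 3655)) = 1/(I*√25557 - 3698) = 1/(-3698 + I*√25557)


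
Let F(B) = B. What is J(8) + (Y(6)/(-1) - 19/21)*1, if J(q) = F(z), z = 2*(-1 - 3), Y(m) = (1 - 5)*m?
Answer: 317/21 ≈ 15.095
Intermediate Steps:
Y(m) = -4*m
z = -8 (z = 2*(-4) = -8)
J(q) = -8
J(8) + (Y(6)/(-1) - 19/21)*1 = -8 + (-4*6/(-1) - 19/21)*1 = -8 + (-24*(-1) - 19*1/21)*1 = -8 + (24 - 19/21)*1 = -8 + (485/21)*1 = -8 + 485/21 = 317/21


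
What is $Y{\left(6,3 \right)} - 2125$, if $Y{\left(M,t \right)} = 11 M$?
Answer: $-2059$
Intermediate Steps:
$Y{\left(6,3 \right)} - 2125 = 11 \cdot 6 - 2125 = 66 - 2125 = -2059$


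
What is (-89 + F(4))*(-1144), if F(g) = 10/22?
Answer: 101296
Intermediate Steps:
F(g) = 5/11 (F(g) = 10*(1/22) = 5/11)
(-89 + F(4))*(-1144) = (-89 + 5/11)*(-1144) = -974/11*(-1144) = 101296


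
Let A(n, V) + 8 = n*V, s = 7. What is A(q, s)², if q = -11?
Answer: 7225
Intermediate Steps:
A(n, V) = -8 + V*n (A(n, V) = -8 + n*V = -8 + V*n)
A(q, s)² = (-8 + 7*(-11))² = (-8 - 77)² = (-85)² = 7225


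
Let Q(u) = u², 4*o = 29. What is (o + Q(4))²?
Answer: 8649/16 ≈ 540.56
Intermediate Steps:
o = 29/4 (o = (¼)*29 = 29/4 ≈ 7.2500)
(o + Q(4))² = (29/4 + 4²)² = (29/4 + 16)² = (93/4)² = 8649/16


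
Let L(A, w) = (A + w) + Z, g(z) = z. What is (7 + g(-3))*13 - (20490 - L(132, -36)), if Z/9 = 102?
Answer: -19424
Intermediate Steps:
Z = 918 (Z = 9*102 = 918)
L(A, w) = 918 + A + w (L(A, w) = (A + w) + 918 = 918 + A + w)
(7 + g(-3))*13 - (20490 - L(132, -36)) = (7 - 3)*13 - (20490 - (918 + 132 - 36)) = 4*13 - (20490 - 1*1014) = 52 - (20490 - 1014) = 52 - 1*19476 = 52 - 19476 = -19424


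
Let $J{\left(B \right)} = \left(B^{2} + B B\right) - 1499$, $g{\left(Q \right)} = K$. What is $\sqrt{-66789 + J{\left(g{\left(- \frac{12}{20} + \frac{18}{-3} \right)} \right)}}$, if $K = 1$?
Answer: $i \sqrt{68286} \approx 261.32 i$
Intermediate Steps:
$g{\left(Q \right)} = 1$
$J{\left(B \right)} = -1499 + 2 B^{2}$ ($J{\left(B \right)} = \left(B^{2} + B^{2}\right) - 1499 = 2 B^{2} - 1499 = -1499 + 2 B^{2}$)
$\sqrt{-66789 + J{\left(g{\left(- \frac{12}{20} + \frac{18}{-3} \right)} \right)}} = \sqrt{-66789 - \left(1499 - 2 \cdot 1^{2}\right)} = \sqrt{-66789 + \left(-1499 + 2 \cdot 1\right)} = \sqrt{-66789 + \left(-1499 + 2\right)} = \sqrt{-66789 - 1497} = \sqrt{-68286} = i \sqrt{68286}$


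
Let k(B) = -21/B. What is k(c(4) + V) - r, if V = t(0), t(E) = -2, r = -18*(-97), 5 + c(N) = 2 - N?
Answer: -5231/3 ≈ -1743.7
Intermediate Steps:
c(N) = -3 - N (c(N) = -5 + (2 - N) = -3 - N)
r = 1746
V = -2
k(c(4) + V) - r = -21/((-3 - 1*4) - 2) - 1*1746 = -21/((-3 - 4) - 2) - 1746 = -21/(-7 - 2) - 1746 = -21/(-9) - 1746 = -21*(-⅑) - 1746 = 7/3 - 1746 = -5231/3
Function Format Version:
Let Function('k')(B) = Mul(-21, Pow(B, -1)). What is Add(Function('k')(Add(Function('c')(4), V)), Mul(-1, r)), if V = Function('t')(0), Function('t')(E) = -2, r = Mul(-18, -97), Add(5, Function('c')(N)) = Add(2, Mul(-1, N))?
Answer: Rational(-5231, 3) ≈ -1743.7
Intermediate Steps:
Function('c')(N) = Add(-3, Mul(-1, N)) (Function('c')(N) = Add(-5, Add(2, Mul(-1, N))) = Add(-3, Mul(-1, N)))
r = 1746
V = -2
Add(Function('k')(Add(Function('c')(4), V)), Mul(-1, r)) = Add(Mul(-21, Pow(Add(Add(-3, Mul(-1, 4)), -2), -1)), Mul(-1, 1746)) = Add(Mul(-21, Pow(Add(Add(-3, -4), -2), -1)), -1746) = Add(Mul(-21, Pow(Add(-7, -2), -1)), -1746) = Add(Mul(-21, Pow(-9, -1)), -1746) = Add(Mul(-21, Rational(-1, 9)), -1746) = Add(Rational(7, 3), -1746) = Rational(-5231, 3)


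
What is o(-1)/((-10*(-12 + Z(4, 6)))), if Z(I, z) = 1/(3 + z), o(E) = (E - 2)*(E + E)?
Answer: 27/535 ≈ 0.050467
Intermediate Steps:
o(E) = 2*E*(-2 + E) (o(E) = (-2 + E)*(2*E) = 2*E*(-2 + E))
o(-1)/((-10*(-12 + Z(4, 6)))) = (2*(-1)*(-2 - 1))/((-10*(-12 + 1/(3 + 6)))) = (2*(-1)*(-3))/((-10*(-12 + 1/9))) = 6/((-10*(-12 + ⅑))) = 6/((-10*(-107/9))) = 6/(1070/9) = 6*(9/1070) = 27/535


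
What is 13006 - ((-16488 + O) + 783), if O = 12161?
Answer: 16550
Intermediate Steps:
13006 - ((-16488 + O) + 783) = 13006 - ((-16488 + 12161) + 783) = 13006 - (-4327 + 783) = 13006 - 1*(-3544) = 13006 + 3544 = 16550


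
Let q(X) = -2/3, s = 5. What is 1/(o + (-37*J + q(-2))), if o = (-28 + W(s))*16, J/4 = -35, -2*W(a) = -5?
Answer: 3/14314 ≈ 0.00020959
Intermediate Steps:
W(a) = 5/2 (W(a) = -1/2*(-5) = 5/2)
J = -140 (J = 4*(-35) = -140)
q(X) = -2/3 (q(X) = -2*1/3 = -2/3)
o = -408 (o = (-28 + 5/2)*16 = -51/2*16 = -408)
1/(o + (-37*J + q(-2))) = 1/(-408 + (-37*(-140) - 2/3)) = 1/(-408 + (5180 - 2/3)) = 1/(-408 + 15538/3) = 1/(14314/3) = 3/14314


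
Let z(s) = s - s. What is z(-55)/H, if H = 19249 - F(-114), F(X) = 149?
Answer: 0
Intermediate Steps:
z(s) = 0
H = 19100 (H = 19249 - 1*149 = 19249 - 149 = 19100)
z(-55)/H = 0/19100 = 0*(1/19100) = 0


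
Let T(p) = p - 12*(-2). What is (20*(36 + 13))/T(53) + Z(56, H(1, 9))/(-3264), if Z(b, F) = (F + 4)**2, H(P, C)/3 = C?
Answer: 446389/35904 ≈ 12.433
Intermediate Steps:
H(P, C) = 3*C
Z(b, F) = (4 + F)**2
T(p) = 24 + p (T(p) = p + 24 = 24 + p)
(20*(36 + 13))/T(53) + Z(56, H(1, 9))/(-3264) = (20*(36 + 13))/(24 + 53) + (4 + 3*9)**2/(-3264) = (20*49)/77 + (4 + 27)**2*(-1/3264) = 980*(1/77) + 31**2*(-1/3264) = 140/11 + 961*(-1/3264) = 140/11 - 961/3264 = 446389/35904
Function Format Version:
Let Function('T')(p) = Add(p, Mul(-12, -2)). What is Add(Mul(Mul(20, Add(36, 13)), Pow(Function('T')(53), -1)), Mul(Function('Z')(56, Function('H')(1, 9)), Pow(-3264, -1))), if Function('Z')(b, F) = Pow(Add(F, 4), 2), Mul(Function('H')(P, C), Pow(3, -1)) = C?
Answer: Rational(446389, 35904) ≈ 12.433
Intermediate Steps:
Function('H')(P, C) = Mul(3, C)
Function('Z')(b, F) = Pow(Add(4, F), 2)
Function('T')(p) = Add(24, p) (Function('T')(p) = Add(p, 24) = Add(24, p))
Add(Mul(Mul(20, Add(36, 13)), Pow(Function('T')(53), -1)), Mul(Function('Z')(56, Function('H')(1, 9)), Pow(-3264, -1))) = Add(Mul(Mul(20, Add(36, 13)), Pow(Add(24, 53), -1)), Mul(Pow(Add(4, Mul(3, 9)), 2), Pow(-3264, -1))) = Add(Mul(Mul(20, 49), Pow(77, -1)), Mul(Pow(Add(4, 27), 2), Rational(-1, 3264))) = Add(Mul(980, Rational(1, 77)), Mul(Pow(31, 2), Rational(-1, 3264))) = Add(Rational(140, 11), Mul(961, Rational(-1, 3264))) = Add(Rational(140, 11), Rational(-961, 3264)) = Rational(446389, 35904)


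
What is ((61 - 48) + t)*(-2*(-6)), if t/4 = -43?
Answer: -1908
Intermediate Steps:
t = -172 (t = 4*(-43) = -172)
((61 - 48) + t)*(-2*(-6)) = ((61 - 48) - 172)*(-2*(-6)) = (13 - 172)*12 = -159*12 = -1908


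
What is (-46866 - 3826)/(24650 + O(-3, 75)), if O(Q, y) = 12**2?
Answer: -1102/539 ≈ -2.0445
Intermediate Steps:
O(Q, y) = 144
(-46866 - 3826)/(24650 + O(-3, 75)) = (-46866 - 3826)/(24650 + 144) = -50692/24794 = -50692*1/24794 = -1102/539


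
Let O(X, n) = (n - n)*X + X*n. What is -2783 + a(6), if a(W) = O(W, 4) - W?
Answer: -2765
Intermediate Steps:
O(X, n) = X*n (O(X, n) = 0*X + X*n = 0 + X*n = X*n)
a(W) = 3*W (a(W) = W*4 - W = 4*W - W = 3*W)
-2783 + a(6) = -2783 + 3*6 = -2783 + 18 = -2765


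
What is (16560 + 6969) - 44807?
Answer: -21278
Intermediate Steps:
(16560 + 6969) - 44807 = 23529 - 44807 = -21278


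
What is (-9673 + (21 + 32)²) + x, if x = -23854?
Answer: -30718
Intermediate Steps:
(-9673 + (21 + 32)²) + x = (-9673 + (21 + 32)²) - 23854 = (-9673 + 53²) - 23854 = (-9673 + 2809) - 23854 = -6864 - 23854 = -30718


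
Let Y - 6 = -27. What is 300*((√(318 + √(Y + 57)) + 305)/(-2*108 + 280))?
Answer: 24225/16 ≈ 1514.1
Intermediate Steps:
Y = -21 (Y = 6 - 27 = -21)
300*((√(318 + √(Y + 57)) + 305)/(-2*108 + 280)) = 300*((√(318 + √(-21 + 57)) + 305)/(-2*108 + 280)) = 300*((√(318 + √36) + 305)/(-216 + 280)) = 300*((√(318 + 6) + 305)/64) = 300*((√324 + 305)*(1/64)) = 300*((18 + 305)*(1/64)) = 300*(323*(1/64)) = 300*(323/64) = 24225/16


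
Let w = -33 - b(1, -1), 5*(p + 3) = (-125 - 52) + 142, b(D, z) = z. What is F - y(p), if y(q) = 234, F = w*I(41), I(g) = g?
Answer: -1546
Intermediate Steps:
p = -10 (p = -3 + ((-125 - 52) + 142)/5 = -3 + (-177 + 142)/5 = -3 + (⅕)*(-35) = -3 - 7 = -10)
w = -32 (w = -33 - 1*(-1) = -33 + 1 = -32)
F = -1312 (F = -32*41 = -1312)
F - y(p) = -1312 - 1*234 = -1312 - 234 = -1546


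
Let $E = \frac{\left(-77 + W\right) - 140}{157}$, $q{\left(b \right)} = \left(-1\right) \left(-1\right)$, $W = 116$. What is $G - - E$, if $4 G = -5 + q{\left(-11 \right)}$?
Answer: $- \frac{258}{157} \approx -1.6433$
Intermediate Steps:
$q{\left(b \right)} = 1$
$E = - \frac{101}{157}$ ($E = \frac{\left(-77 + 116\right) - 140}{157} = \left(39 - 140\right) \frac{1}{157} = \left(-101\right) \frac{1}{157} = - \frac{101}{157} \approx -0.64331$)
$G = -1$ ($G = \frac{-5 + 1}{4} = \frac{1}{4} \left(-4\right) = -1$)
$G - - E = -1 - \left(-1\right) \left(- \frac{101}{157}\right) = -1 - \frac{101}{157} = - \frac{258}{157}$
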